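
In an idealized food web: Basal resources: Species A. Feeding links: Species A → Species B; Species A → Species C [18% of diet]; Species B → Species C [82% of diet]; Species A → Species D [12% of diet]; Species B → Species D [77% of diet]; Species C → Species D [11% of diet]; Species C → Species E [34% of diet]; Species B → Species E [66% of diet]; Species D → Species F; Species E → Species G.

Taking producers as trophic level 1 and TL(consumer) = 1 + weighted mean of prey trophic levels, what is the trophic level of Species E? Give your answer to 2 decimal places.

Species B: 1 + 1 = 2
Species C: 1 + (0.18×1 + 0.82×2) = 2.82
Species D: 1 + (0.12×1 + 0.77×2 + 0.11×2.82) = 2.9702
Species E: 1 + (0.34×2.82 + 0.66×2) = 3.2788
Species F: 1 + 2.9702 = 3.9702
Species G: 1 + 3.2788 = 4.2788

3.28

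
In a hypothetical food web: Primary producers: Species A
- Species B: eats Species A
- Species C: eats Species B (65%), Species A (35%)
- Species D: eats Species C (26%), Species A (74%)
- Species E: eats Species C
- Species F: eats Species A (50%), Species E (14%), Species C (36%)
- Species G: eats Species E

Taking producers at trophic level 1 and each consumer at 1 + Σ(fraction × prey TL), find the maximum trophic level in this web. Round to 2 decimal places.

Species B: 1 + 1 = 2
Species C: 1 + (0.65×2 + 0.35×1) = 2.65
Species D: 1 + (0.26×2.65 + 0.74×1) = 2.429
Species E: 1 + 2.65 = 3.65
Species F: 1 + (0.5×1 + 0.14×3.65 + 0.36×2.65) = 2.965
Species G: 1 + 3.65 = 4.65

4.65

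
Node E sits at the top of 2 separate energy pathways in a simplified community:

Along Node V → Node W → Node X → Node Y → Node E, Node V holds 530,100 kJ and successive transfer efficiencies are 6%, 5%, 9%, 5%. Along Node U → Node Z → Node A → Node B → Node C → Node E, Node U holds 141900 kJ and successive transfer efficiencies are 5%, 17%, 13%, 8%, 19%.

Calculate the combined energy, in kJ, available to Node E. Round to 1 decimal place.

Via Node V: 530100 × 0.06 × 0.05 × 0.09 × 0.05 = 7.15635 kJ
Via Node U: 141900 × 0.05 × 0.17 × 0.13 × 0.08 × 0.19 = 2.3833524 kJ
Total at Node E: 7.15635 + 2.3833524 = 9.5397024 kJ

9.5 kJ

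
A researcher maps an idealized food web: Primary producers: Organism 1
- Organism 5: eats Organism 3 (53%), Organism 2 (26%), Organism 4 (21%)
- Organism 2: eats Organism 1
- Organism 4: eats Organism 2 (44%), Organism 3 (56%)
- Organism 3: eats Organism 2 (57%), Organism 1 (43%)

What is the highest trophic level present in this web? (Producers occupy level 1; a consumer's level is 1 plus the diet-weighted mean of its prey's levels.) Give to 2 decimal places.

3.58

Organism 2: 1 + 1 = 2
Organism 3: 1 + (0.57×2 + 0.43×1) = 2.57
Organism 4: 1 + (0.44×2 + 0.56×2.57) = 3.3192
Organism 5: 1 + (0.53×2.57 + 0.26×2 + 0.21×3.3192) = 3.579132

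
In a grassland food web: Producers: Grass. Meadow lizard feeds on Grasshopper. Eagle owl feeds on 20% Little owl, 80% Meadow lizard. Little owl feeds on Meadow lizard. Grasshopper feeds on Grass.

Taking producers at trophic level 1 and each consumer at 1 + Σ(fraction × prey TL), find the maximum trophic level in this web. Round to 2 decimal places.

4.20

Grasshopper: 1 + 1 = 2
Meadow lizard: 1 + 2 = 3
Little owl: 1 + 3 = 4
Eagle owl: 1 + (0.2×4 + 0.8×3) = 4.2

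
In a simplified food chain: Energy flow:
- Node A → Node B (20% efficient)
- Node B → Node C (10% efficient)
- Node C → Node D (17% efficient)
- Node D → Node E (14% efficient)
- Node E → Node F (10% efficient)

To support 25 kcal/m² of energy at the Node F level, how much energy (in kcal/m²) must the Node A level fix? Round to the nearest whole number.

525210 kcal/m²

Cumulative transfer efficiency: 0.2 × 0.1 × 0.17 × 0.14 × 0.1 = 0.0000476
Node A energy = 25 / 0.0000476 = 525210 kcal/m²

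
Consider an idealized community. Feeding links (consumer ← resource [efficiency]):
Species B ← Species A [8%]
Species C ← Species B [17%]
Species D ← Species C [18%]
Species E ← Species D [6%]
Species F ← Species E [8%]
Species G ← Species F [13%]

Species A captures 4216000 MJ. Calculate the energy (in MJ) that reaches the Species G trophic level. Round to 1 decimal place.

6.4 MJ

Species B: 4216000 × 0.08 = 337280 MJ
Species C: 337280 × 0.17 = 57337.6 MJ
Species D: 57337.6 × 0.18 = 10320.768 MJ
Species E: 10320.768 × 0.06 = 619.24608 MJ
Species F: 619.24608 × 0.08 = 49.5396864 MJ
Species G: 49.5396864 × 0.13 = 6.440159232 MJ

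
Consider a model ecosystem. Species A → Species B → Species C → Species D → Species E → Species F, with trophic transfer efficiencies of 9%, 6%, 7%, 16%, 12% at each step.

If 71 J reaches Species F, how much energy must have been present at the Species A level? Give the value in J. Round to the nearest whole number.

9782848 J

Cumulative transfer efficiency: 0.09 × 0.06 × 0.07 × 0.16 × 0.12 = 0.0000072576
Species A energy = 71 / 0.0000072576 = 9782848 J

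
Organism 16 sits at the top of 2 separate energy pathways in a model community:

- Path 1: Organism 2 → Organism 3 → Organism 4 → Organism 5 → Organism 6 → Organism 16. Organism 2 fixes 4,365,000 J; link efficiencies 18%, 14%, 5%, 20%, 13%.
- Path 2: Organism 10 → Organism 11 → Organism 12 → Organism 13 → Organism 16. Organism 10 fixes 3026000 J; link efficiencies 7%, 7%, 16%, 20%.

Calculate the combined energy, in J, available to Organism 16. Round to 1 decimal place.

Path 1: 4365000 × 0.18 × 0.14 × 0.05 × 0.2 × 0.13 = 142.9974 J
Path 2: 3026000 × 0.07 × 0.07 × 0.16 × 0.2 = 474.4768 J
Total at Organism 16: 142.9974 + 474.4768 = 617.4742 J

617.5 J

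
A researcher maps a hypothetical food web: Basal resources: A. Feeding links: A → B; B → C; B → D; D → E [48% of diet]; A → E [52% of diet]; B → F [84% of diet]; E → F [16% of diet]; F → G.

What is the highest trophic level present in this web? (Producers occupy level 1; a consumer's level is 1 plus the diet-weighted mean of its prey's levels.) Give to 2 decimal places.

4.15

B: 1 + 1 = 2
C: 1 + 2 = 3
D: 1 + 2 = 3
E: 1 + (0.48×3 + 0.52×1) = 2.96
F: 1 + (0.84×2 + 0.16×2.96) = 3.1536
G: 1 + 3.1536 = 4.1536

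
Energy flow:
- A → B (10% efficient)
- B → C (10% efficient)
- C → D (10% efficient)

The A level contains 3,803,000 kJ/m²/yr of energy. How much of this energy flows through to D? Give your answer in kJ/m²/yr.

B: 3803000 × 0.1 = 380300 kJ/m²/yr
C: 380300 × 0.1 = 38030 kJ/m²/yr
D: 38030 × 0.1 = 3803 kJ/m²/yr

3803 kJ/m²/yr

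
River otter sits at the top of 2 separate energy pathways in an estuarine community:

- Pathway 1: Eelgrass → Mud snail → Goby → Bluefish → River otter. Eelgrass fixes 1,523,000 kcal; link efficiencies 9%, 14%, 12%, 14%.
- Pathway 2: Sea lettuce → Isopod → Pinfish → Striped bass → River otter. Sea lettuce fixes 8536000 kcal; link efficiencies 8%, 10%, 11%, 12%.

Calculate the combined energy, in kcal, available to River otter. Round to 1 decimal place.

1223.8 kcal

Pathway 1: 1523000 × 0.09 × 0.14 × 0.12 × 0.14 = 322.38864 kcal
Pathway 2: 8536000 × 0.08 × 0.1 × 0.11 × 0.12 = 901.4016 kcal
Total at River otter: 322.38864 + 901.4016 = 1223.79024 kcal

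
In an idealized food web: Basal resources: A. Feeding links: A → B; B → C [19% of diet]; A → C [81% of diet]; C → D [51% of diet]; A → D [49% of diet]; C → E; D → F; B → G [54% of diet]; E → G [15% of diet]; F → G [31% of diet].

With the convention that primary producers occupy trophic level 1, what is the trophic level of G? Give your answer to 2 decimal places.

3.68

B: 1 + 1 = 2
C: 1 + (0.19×2 + 0.81×1) = 2.19
D: 1 + (0.51×2.19 + 0.49×1) = 2.6069
E: 1 + 2.19 = 3.19
F: 1 + 2.6069 = 3.6069
G: 1 + (0.54×2 + 0.15×3.19 + 0.31×3.6069) = 3.676639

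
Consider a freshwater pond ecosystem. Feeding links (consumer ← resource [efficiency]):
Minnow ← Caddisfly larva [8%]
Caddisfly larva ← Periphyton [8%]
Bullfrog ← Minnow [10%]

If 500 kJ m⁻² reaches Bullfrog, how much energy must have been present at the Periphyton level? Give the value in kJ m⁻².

781250 kJ m⁻²

Cumulative transfer efficiency: 0.08 × 0.08 × 0.1 = 0.00064
Periphyton energy = 500 / 0.00064 = 781250 kJ m⁻²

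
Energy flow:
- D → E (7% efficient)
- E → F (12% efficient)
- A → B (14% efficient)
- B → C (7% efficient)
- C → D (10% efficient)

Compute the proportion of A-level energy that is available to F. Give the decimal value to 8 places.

Product of link efficiencies: 0.14 × 0.07 × 0.1 × 0.07 × 0.12 = 0.000008232

0.00000823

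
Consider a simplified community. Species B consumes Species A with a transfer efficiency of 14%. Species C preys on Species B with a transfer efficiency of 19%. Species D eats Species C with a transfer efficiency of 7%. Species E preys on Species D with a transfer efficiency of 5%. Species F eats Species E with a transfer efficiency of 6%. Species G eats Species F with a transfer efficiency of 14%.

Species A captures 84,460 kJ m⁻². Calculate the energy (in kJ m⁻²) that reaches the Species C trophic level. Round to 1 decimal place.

Species B: 84460 × 0.14 = 11824.4 kJ m⁻²
Species C: 11824.4 × 0.19 = 2246.636 kJ m⁻²

2246.6 kJ m⁻²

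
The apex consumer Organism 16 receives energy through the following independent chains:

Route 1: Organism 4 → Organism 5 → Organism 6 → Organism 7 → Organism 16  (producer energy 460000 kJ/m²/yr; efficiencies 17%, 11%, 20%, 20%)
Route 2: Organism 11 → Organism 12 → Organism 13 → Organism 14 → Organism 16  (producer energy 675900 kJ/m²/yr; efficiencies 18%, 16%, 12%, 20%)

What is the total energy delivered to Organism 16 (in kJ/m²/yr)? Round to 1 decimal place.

811.3 kJ/m²/yr

Route 1: 460000 × 0.17 × 0.11 × 0.2 × 0.2 = 344.08 kJ/m²/yr
Route 2: 675900 × 0.18 × 0.16 × 0.12 × 0.2 = 467.18208 kJ/m²/yr
Total at Organism 16: 344.08 + 467.18208 = 811.26208 kJ/m²/yr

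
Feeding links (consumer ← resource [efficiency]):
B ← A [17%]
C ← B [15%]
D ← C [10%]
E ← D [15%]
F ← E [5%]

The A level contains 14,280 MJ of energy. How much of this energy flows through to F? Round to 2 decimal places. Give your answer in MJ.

B: 14280 × 0.17 = 2427.6 MJ
C: 2427.6 × 0.15 = 364.14 MJ
D: 364.14 × 0.1 = 36.414 MJ
E: 36.414 × 0.15 = 5.4621 MJ
F: 5.4621 × 0.05 = 0.273105 MJ

0.27 MJ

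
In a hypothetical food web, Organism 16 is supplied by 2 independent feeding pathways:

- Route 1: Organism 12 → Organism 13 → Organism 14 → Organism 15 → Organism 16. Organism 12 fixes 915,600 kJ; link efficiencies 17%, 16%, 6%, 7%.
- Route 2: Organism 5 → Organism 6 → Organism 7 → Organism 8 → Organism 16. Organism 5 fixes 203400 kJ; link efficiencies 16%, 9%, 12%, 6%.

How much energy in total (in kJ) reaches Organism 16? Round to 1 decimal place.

Route 1: 915600 × 0.17 × 0.16 × 0.06 × 0.07 = 104.598144 kJ
Route 2: 203400 × 0.16 × 0.09 × 0.12 × 0.06 = 21.088512 kJ
Total at Organism 16: 104.598144 + 21.088512 = 125.686656 kJ

125.7 kJ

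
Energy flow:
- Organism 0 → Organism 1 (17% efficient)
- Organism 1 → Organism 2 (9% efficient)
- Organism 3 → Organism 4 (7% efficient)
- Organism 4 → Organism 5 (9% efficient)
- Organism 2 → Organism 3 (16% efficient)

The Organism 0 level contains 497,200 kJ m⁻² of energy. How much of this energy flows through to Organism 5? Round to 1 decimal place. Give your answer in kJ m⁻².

7.7 kJ m⁻²

Organism 1: 497200 × 0.17 = 84524 kJ m⁻²
Organism 2: 84524 × 0.09 = 7607.16 kJ m⁻²
Organism 3: 7607.16 × 0.16 = 1217.1456 kJ m⁻²
Organism 4: 1217.1456 × 0.07 = 85.200192 kJ m⁻²
Organism 5: 85.200192 × 0.09 = 7.66801728 kJ m⁻²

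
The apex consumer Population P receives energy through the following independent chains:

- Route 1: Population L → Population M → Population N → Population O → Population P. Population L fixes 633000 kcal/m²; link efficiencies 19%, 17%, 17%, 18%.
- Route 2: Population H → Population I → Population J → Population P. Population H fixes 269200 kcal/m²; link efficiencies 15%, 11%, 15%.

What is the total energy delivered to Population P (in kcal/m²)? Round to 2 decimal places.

1291.91 kcal/m²

Route 1: 633000 × 0.19 × 0.17 × 0.17 × 0.18 = 625.64454 kcal/m²
Route 2: 269200 × 0.15 × 0.11 × 0.15 = 666.27 kcal/m²
Total at Population P: 625.64454 + 666.27 = 1291.91454 kcal/m²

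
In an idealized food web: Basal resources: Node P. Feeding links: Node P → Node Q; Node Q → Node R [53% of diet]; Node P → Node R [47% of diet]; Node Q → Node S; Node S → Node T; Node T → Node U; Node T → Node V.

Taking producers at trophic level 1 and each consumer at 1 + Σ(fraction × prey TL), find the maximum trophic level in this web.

5

Node Q: 1 + 1 = 2
Node R: 1 + (0.53×2 + 0.47×1) = 2.53
Node S: 1 + 2 = 3
Node T: 1 + 3 = 4
Node U: 1 + 4 = 5
Node V: 1 + 4 = 5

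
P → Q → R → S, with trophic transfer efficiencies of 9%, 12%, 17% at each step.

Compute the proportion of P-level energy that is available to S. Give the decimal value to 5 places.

Product of link efficiencies: 0.09 × 0.12 × 0.17 = 0.001836

0.00184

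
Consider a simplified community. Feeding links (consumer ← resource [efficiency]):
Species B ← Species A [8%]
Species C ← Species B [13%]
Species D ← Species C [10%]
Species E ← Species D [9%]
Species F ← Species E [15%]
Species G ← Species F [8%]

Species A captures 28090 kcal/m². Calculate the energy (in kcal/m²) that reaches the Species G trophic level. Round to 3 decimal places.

0.032 kcal/m²

Species B: 28090 × 0.08 = 2247.2 kcal/m²
Species C: 2247.2 × 0.13 = 292.136 kcal/m²
Species D: 292.136 × 0.1 = 29.2136 kcal/m²
Species E: 29.2136 × 0.09 = 2.629224 kcal/m²
Species F: 2.629224 × 0.15 = 0.3943836 kcal/m²
Species G: 0.3943836 × 0.08 = 0.031550688 kcal/m²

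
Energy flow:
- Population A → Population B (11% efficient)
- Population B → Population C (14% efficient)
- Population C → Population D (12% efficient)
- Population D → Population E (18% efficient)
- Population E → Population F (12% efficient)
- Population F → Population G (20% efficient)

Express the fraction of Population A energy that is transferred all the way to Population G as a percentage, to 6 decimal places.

0.000798%

Product of link efficiencies: 0.11 × 0.14 × 0.12 × 0.18 × 0.12 × 0.2 = 0.00000798336
As a percentage: 0.00000798336 × 100 = 0.000798%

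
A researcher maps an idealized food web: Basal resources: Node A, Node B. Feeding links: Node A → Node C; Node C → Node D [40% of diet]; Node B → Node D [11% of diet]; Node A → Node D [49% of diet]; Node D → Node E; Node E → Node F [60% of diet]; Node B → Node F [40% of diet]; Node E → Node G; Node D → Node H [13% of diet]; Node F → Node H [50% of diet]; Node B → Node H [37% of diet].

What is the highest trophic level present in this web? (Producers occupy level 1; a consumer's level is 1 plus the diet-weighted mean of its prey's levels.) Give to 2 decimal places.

4.40

Node C: 1 + 1 = 2
Node D: 1 + (0.4×2 + 0.11×1 + 0.49×1) = 2.4
Node E: 1 + 2.4 = 3.4
Node F: 1 + (0.6×3.4 + 0.4×1) = 3.44
Node G: 1 + 3.4 = 4.4
Node H: 1 + (0.13×2.4 + 0.5×3.44 + 0.37×1) = 3.402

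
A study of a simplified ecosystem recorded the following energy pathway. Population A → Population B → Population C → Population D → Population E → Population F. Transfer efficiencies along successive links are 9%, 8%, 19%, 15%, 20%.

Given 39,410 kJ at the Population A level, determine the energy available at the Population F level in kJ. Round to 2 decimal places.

1.62 kJ

Population B: 39410 × 0.09 = 3546.9 kJ
Population C: 3546.9 × 0.08 = 283.752 kJ
Population D: 283.752 × 0.19 = 53.91288 kJ
Population E: 53.91288 × 0.15 = 8.086932 kJ
Population F: 8.086932 × 0.2 = 1.6173864 kJ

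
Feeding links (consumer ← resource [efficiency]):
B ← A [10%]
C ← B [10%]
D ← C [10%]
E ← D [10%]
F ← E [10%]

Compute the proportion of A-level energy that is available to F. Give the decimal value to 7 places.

0.0000100

Product of link efficiencies: 0.1 × 0.1 × 0.1 × 0.1 × 0.1 = 0.00001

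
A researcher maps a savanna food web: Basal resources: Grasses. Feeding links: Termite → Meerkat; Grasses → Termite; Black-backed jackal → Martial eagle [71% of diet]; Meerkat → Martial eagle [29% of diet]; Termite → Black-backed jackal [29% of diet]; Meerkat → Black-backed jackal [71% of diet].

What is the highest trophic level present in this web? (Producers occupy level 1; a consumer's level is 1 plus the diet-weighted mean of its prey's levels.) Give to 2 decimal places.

4.50

Termite: 1 + 1 = 2
Meerkat: 1 + 2 = 3
Black-backed jackal: 1 + (0.29×2 + 0.71×3) = 3.71
Martial eagle: 1 + (0.71×3.71 + 0.29×3) = 4.5041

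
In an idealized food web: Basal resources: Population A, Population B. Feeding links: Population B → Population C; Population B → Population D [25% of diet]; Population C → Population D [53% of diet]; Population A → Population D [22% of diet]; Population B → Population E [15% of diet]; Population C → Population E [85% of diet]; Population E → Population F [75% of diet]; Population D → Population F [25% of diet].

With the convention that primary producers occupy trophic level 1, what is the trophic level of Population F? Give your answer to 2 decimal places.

Population C: 1 + 1 = 2
Population D: 1 + (0.25×1 + 0.53×2 + 0.22×1) = 2.53
Population E: 1 + (0.15×1 + 0.85×2) = 2.85
Population F: 1 + (0.75×2.85 + 0.25×2.53) = 3.77

3.77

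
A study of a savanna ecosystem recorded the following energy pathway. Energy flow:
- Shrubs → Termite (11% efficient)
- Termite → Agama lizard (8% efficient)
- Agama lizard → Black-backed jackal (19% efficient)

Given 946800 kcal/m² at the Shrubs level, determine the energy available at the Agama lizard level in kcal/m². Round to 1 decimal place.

Termite: 946800 × 0.11 = 104148 kcal/m²
Agama lizard: 104148 × 0.08 = 8331.84 kcal/m²

8331.8 kcal/m²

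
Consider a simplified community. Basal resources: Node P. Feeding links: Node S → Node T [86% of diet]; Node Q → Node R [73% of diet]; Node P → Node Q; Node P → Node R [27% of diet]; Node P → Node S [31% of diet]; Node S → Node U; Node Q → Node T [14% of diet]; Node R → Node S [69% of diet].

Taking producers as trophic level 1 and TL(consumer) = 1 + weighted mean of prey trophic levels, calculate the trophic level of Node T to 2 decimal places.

4.03

Node Q: 1 + 1 = 2
Node R: 1 + (0.73×2 + 0.27×1) = 2.73
Node S: 1 + (0.31×1 + 0.69×2.73) = 3.1937
Node T: 1 + (0.14×2 + 0.86×3.1937) = 4.026582
Node U: 1 + 3.1937 = 4.1937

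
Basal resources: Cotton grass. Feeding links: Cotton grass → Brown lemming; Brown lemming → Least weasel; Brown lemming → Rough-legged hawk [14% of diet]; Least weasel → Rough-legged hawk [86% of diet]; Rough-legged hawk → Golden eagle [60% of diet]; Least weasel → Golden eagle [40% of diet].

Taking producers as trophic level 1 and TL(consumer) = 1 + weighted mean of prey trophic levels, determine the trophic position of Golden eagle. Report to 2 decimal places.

4.52

Brown lemming: 1 + 1 = 2
Least weasel: 1 + 2 = 3
Rough-legged hawk: 1 + (0.14×2 + 0.86×3) = 3.86
Golden eagle: 1 + (0.6×3.86 + 0.4×3) = 4.516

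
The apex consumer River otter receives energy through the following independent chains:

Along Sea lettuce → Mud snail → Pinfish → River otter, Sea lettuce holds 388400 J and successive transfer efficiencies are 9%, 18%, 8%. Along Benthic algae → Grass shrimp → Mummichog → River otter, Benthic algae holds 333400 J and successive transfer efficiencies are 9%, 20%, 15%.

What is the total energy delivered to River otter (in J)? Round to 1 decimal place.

Via Sea lettuce: 388400 × 0.09 × 0.18 × 0.08 = 503.3664 J
Via Benthic algae: 333400 × 0.09 × 0.2 × 0.15 = 900.18 J
Total at River otter: 503.3664 + 900.18 = 1403.5464 J

1403.5 J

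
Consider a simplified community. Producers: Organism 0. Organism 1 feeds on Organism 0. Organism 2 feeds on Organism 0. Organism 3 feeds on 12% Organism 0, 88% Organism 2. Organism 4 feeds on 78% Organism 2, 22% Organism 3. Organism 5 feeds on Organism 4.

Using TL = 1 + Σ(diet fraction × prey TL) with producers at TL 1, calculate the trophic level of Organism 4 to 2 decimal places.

Organism 1: 1 + 1 = 2
Organism 2: 1 + 1 = 2
Organism 3: 1 + (0.12×1 + 0.88×2) = 2.88
Organism 4: 1 + (0.78×2 + 0.22×2.88) = 3.1936
Organism 5: 1 + 3.1936 = 4.1936

3.19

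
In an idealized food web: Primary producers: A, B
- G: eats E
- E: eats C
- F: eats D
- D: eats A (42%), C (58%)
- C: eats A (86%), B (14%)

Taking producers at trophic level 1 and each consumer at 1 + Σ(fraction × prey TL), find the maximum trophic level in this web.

4

C: 1 + (0.86×1 + 0.14×1) = 2
D: 1 + (0.42×1 + 0.58×2) = 2.58
E: 1 + 2 = 3
F: 1 + 2.58 = 3.58
G: 1 + 3 = 4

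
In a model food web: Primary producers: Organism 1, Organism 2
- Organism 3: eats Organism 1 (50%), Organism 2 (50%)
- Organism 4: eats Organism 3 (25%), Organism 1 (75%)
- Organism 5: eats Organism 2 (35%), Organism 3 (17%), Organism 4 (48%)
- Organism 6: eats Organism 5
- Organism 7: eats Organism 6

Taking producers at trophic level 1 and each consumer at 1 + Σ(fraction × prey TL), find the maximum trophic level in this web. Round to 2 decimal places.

4.77

Organism 3: 1 + (0.5×1 + 0.5×1) = 2
Organism 4: 1 + (0.25×2 + 0.75×1) = 2.25
Organism 5: 1 + (0.35×1 + 0.17×2 + 0.48×2.25) = 2.77
Organism 6: 1 + 2.77 = 3.77
Organism 7: 1 + 3.77 = 4.77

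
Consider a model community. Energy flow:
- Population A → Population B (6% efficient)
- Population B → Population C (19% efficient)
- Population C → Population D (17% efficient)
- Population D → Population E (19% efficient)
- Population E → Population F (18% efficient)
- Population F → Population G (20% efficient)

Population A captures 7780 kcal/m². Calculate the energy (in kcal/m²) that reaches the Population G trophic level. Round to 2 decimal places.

Population B: 7780 × 0.06 = 466.8 kcal/m²
Population C: 466.8 × 0.19 = 88.692 kcal/m²
Population D: 88.692 × 0.17 = 15.07764 kcal/m²
Population E: 15.07764 × 0.19 = 2.8647516 kcal/m²
Population F: 2.8647516 × 0.18 = 0.515655288 kcal/m²
Population G: 0.515655288 × 0.2 = 0.1031310576 kcal/m²

0.10 kcal/m²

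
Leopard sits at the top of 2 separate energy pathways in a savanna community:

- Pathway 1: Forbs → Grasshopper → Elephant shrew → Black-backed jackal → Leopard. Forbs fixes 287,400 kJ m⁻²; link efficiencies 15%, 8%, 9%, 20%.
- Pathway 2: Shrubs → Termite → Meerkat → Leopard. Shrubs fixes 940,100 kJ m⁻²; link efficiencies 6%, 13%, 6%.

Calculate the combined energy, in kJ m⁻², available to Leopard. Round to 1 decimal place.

Pathway 1: 287400 × 0.15 × 0.08 × 0.09 × 0.2 = 62.0784 kJ m⁻²
Pathway 2: 940100 × 0.06 × 0.13 × 0.06 = 439.9668 kJ m⁻²
Total at Leopard: 62.0784 + 439.9668 = 502.0452 kJ m⁻²

502.0 kJ m⁻²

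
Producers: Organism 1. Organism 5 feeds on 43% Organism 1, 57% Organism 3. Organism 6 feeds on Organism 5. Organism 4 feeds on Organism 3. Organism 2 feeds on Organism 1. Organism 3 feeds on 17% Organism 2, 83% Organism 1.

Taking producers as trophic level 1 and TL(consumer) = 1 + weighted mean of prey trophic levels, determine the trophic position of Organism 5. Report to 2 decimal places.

2.67

Organism 2: 1 + 1 = 2
Organism 3: 1 + (0.17×2 + 0.83×1) = 2.17
Organism 4: 1 + 2.17 = 3.17
Organism 5: 1 + (0.43×1 + 0.57×2.17) = 2.6669
Organism 6: 1 + 2.6669 = 3.6669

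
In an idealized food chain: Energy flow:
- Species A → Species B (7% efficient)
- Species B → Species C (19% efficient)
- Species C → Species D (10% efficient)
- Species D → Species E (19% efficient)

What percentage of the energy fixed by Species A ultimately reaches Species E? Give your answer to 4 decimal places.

Product of link efficiencies: 0.07 × 0.19 × 0.1 × 0.19 = 0.0002527
As a percentage: 0.0002527 × 100 = 0.0253%

0.0253%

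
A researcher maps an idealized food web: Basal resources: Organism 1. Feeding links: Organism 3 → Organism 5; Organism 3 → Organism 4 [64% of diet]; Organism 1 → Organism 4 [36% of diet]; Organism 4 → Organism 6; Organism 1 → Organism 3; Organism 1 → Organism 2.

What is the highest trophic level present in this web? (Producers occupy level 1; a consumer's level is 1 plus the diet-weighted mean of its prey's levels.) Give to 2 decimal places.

Organism 2: 1 + 1 = 2
Organism 3: 1 + 1 = 2
Organism 4: 1 + (0.36×1 + 0.64×2) = 2.64
Organism 5: 1 + 2 = 3
Organism 6: 1 + 2.64 = 3.64

3.64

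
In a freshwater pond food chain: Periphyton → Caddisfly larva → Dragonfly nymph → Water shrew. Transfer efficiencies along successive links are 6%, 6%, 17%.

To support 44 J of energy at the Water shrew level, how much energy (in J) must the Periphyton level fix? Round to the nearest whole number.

Cumulative transfer efficiency: 0.06 × 0.06 × 0.17 = 0.000612
Periphyton energy = 44 / 0.000612 = 71895 J

71895 J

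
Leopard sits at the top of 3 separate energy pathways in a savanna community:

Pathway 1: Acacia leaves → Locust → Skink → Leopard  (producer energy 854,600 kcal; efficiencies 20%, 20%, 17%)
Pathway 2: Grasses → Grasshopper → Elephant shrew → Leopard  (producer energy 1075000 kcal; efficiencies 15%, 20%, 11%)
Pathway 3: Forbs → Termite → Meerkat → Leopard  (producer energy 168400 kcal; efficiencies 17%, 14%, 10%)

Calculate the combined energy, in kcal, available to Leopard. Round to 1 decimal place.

Pathway 1: 854600 × 0.2 × 0.2 × 0.17 = 5811.28 kcal
Pathway 2: 1075000 × 0.15 × 0.2 × 0.11 = 3547.5 kcal
Pathway 3: 168400 × 0.17 × 0.14 × 0.1 = 400.792 kcal
Total at Leopard: 5811.28 + 3547.5 + 400.792 = 9759.572 kcal

9759.6 kcal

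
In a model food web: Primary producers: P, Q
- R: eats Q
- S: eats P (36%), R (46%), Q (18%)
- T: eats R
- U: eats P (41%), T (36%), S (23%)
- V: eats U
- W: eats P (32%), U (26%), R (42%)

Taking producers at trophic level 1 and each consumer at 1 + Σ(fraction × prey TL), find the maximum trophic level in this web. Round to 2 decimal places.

4.06

R: 1 + 1 = 2
S: 1 + (0.36×1 + 0.46×2 + 0.18×1) = 2.46
T: 1 + 2 = 3
U: 1 + (0.41×1 + 0.36×3 + 0.23×2.46) = 3.0558
V: 1 + 3.0558 = 4.0558
W: 1 + (0.32×1 + 0.26×3.0558 + 0.42×2) = 2.954508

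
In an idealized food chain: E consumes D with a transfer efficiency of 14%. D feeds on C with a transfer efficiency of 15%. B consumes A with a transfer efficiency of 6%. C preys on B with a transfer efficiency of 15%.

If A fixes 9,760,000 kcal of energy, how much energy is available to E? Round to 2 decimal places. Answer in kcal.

B: 9760000 × 0.06 = 585600 kcal
C: 585600 × 0.15 = 87840 kcal
D: 87840 × 0.15 = 13176 kcal
E: 13176 × 0.14 = 1844.64 kcal

1844.64 kcal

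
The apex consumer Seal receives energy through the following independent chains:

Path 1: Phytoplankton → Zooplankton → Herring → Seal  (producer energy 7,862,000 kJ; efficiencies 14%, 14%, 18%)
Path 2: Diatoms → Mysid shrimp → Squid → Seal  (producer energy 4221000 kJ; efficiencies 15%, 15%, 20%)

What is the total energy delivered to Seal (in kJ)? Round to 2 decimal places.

Path 1: 7862000 × 0.14 × 0.14 × 0.18 = 27737.136 kJ
Path 2: 4221000 × 0.15 × 0.15 × 0.2 = 18994.5 kJ
Total at Seal: 27737.136 + 18994.5 = 46731.636 kJ

46731.64 kJ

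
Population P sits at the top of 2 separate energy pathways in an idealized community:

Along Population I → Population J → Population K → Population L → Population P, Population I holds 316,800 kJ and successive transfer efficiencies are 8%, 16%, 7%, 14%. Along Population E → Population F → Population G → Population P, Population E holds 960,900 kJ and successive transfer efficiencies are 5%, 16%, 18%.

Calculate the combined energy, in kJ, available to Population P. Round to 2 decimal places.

Via Population I: 316800 × 0.08 × 0.16 × 0.07 × 0.14 = 39.739392 kJ
Via Population E: 960900 × 0.05 × 0.16 × 0.18 = 1383.696 kJ
Total at Population P: 39.739392 + 1383.696 = 1423.435392 kJ

1423.44 kJ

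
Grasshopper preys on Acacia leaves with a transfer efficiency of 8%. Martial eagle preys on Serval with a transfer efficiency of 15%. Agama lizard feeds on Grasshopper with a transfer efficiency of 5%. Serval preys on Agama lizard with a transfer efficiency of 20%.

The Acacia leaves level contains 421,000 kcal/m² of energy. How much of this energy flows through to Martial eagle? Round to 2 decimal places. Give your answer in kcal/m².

50.52 kcal/m²

Grasshopper: 421000 × 0.08 = 33680 kcal/m²
Agama lizard: 33680 × 0.05 = 1684 kcal/m²
Serval: 1684 × 0.2 = 336.8 kcal/m²
Martial eagle: 336.8 × 0.15 = 50.52 kcal/m²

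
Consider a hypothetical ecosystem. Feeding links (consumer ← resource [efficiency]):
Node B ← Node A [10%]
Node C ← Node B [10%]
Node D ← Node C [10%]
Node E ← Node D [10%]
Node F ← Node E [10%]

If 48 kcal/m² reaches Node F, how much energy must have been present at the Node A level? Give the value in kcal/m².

4800000 kcal/m²

Cumulative transfer efficiency: 0.1 × 0.1 × 0.1 × 0.1 × 0.1 = 0.00001
Node A energy = 48 / 0.00001 = 4800000 kcal/m²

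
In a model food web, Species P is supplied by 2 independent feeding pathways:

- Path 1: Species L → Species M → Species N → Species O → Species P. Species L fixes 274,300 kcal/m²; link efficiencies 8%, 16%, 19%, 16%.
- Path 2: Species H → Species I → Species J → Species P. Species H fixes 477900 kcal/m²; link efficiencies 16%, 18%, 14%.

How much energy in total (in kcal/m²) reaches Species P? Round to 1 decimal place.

Path 1: 274300 × 0.08 × 0.16 × 0.19 × 0.16 = 106.735616 kcal/m²
Path 2: 477900 × 0.16 × 0.18 × 0.14 = 1926.8928 kcal/m²
Total at Species P: 106.735616 + 1926.8928 = 2033.628416 kcal/m²

2033.6 kcal/m²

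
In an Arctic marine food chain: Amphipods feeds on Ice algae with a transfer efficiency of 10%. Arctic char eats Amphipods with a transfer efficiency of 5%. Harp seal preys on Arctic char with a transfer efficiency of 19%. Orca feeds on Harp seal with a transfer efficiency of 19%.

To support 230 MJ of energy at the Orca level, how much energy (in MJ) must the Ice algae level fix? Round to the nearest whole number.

1274238 MJ

Cumulative transfer efficiency: 0.1 × 0.05 × 0.19 × 0.19 = 0.0001805
Ice algae energy = 230 / 0.0001805 = 1274238 MJ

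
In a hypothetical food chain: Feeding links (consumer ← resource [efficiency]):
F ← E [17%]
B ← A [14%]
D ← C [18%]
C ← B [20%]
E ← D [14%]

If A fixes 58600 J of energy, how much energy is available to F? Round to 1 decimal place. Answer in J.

7.0 J

B: 58600 × 0.14 = 8204 J
C: 8204 × 0.2 = 1640.8 J
D: 1640.8 × 0.18 = 295.344 J
E: 295.344 × 0.14 = 41.34816 J
F: 41.34816 × 0.17 = 7.0291872 J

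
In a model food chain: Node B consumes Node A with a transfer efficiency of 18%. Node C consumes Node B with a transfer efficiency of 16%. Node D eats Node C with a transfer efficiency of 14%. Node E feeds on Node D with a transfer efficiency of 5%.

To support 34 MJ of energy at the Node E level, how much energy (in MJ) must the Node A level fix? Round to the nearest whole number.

Cumulative transfer efficiency: 0.18 × 0.16 × 0.14 × 0.05 = 0.0002016
Node A energy = 34 / 0.0002016 = 168651 MJ

168651 MJ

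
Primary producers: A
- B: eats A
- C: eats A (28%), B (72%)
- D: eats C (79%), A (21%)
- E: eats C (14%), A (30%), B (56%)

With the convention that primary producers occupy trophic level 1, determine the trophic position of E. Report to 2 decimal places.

2.80

B: 1 + 1 = 2
C: 1 + (0.28×1 + 0.72×2) = 2.72
D: 1 + (0.79×2.72 + 0.21×1) = 3.3588
E: 1 + (0.14×2.72 + 0.3×1 + 0.56×2) = 2.8008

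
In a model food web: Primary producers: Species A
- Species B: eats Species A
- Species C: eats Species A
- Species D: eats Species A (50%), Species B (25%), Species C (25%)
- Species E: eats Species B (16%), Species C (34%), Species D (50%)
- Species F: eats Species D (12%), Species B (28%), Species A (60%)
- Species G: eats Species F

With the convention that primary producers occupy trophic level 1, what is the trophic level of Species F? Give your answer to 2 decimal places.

2.46

Species B: 1 + 1 = 2
Species C: 1 + 1 = 2
Species D: 1 + (0.5×1 + 0.25×2 + 0.25×2) = 2.5
Species E: 1 + (0.16×2 + 0.34×2 + 0.5×2.5) = 3.25
Species F: 1 + (0.12×2.5 + 0.28×2 + 0.6×1) = 2.46
Species G: 1 + 2.46 = 3.46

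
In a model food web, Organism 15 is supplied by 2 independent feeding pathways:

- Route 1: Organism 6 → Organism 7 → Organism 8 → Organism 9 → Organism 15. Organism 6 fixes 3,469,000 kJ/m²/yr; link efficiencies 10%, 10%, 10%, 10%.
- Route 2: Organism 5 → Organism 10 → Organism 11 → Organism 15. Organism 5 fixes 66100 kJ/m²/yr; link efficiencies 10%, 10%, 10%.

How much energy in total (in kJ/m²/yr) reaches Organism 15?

413 kJ/m²/yr

Route 1: 3469000 × 0.1 × 0.1 × 0.1 × 0.1 = 346.9 kJ/m²/yr
Route 2: 66100 × 0.1 × 0.1 × 0.1 = 66.1 kJ/m²/yr
Total at Organism 15: 346.9 + 66.1 = 413 kJ/m²/yr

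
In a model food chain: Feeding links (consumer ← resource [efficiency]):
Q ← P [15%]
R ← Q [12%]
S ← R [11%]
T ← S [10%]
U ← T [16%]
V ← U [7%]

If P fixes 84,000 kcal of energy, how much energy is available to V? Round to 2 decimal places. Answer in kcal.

0.19 kcal

Q: 84000 × 0.15 = 12600 kcal
R: 12600 × 0.12 = 1512 kcal
S: 1512 × 0.11 = 166.32 kcal
T: 166.32 × 0.1 = 16.632 kcal
U: 16.632 × 0.16 = 2.66112 kcal
V: 2.66112 × 0.07 = 0.1862784 kcal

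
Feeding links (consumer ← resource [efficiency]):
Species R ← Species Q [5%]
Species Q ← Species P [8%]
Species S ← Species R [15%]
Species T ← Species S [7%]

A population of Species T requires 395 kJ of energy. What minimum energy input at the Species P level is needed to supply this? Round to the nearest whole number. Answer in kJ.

Cumulative transfer efficiency: 0.08 × 0.05 × 0.15 × 0.07 = 0.000042
Species P energy = 395 / 0.000042 = 9404762 kJ

9404762 kJ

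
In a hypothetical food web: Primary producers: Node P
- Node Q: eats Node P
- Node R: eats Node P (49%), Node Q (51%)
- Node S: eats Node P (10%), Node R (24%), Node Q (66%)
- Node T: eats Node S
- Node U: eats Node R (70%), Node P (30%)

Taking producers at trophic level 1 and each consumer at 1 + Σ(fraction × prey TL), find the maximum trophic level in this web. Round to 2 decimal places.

Node Q: 1 + 1 = 2
Node R: 1 + (0.49×1 + 0.51×2) = 2.51
Node S: 1 + (0.1×1 + 0.24×2.51 + 0.66×2) = 3.0224
Node T: 1 + 3.0224 = 4.0224
Node U: 1 + (0.7×2.51 + 0.3×1) = 3.057

4.02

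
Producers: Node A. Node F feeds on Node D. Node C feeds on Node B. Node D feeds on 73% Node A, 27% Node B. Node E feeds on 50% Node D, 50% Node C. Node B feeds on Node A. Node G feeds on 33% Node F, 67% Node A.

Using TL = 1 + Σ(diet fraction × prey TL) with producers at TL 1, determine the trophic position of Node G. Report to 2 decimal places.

2.75

Node B: 1 + 1 = 2
Node C: 1 + 2 = 3
Node D: 1 + (0.73×1 + 0.27×2) = 2.27
Node E: 1 + (0.5×2.27 + 0.5×3) = 3.635
Node F: 1 + 2.27 = 3.27
Node G: 1 + (0.33×3.27 + 0.67×1) = 2.7491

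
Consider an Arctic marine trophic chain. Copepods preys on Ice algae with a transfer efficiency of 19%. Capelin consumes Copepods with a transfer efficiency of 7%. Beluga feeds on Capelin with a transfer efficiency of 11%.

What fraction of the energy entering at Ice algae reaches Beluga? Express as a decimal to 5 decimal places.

Product of link efficiencies: 0.19 × 0.07 × 0.11 = 0.001463

0.00146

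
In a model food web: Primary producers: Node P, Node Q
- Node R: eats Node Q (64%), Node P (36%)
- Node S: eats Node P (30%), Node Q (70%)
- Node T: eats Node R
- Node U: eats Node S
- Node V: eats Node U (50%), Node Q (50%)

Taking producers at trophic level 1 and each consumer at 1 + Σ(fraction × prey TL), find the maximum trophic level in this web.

Node R: 1 + (0.64×1 + 0.36×1) = 2
Node S: 1 + (0.3×1 + 0.7×1) = 2
Node T: 1 + 2 = 3
Node U: 1 + 2 = 3
Node V: 1 + (0.5×3 + 0.5×1) = 3

3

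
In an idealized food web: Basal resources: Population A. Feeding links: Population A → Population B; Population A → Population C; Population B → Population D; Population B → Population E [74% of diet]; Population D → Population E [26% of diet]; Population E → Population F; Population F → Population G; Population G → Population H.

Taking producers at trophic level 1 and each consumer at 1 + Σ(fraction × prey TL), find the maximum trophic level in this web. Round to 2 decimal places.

Population B: 1 + 1 = 2
Population C: 1 + 1 = 2
Population D: 1 + 2 = 3
Population E: 1 + (0.74×2 + 0.26×3) = 3.26
Population F: 1 + 3.26 = 4.26
Population G: 1 + 4.26 = 5.26
Population H: 1 + 5.26 = 6.26

6.26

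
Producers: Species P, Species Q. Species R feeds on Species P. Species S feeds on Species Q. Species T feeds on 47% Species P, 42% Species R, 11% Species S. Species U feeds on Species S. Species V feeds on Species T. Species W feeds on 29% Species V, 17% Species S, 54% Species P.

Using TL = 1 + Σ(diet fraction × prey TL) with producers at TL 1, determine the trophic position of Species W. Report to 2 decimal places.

2.90

Species R: 1 + 1 = 2
Species S: 1 + 1 = 2
Species T: 1 + (0.47×1 + 0.42×2 + 0.11×2) = 2.53
Species U: 1 + 2 = 3
Species V: 1 + 2.53 = 3.53
Species W: 1 + (0.29×3.53 + 0.17×2 + 0.54×1) = 2.9037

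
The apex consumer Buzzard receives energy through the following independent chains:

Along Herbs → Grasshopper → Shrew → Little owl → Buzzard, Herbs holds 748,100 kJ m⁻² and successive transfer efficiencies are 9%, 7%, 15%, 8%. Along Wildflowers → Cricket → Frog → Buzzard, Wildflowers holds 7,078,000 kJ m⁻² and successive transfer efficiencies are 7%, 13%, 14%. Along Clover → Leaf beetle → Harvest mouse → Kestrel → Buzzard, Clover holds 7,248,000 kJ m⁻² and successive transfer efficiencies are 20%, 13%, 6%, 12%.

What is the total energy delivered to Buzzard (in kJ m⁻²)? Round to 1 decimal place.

Via Herbs: 748100 × 0.09 × 0.07 × 0.15 × 0.08 = 56.55636 kJ m⁻²
Via Wildflowers: 7078000 × 0.07 × 0.13 × 0.14 = 9017.372 kJ m⁻²
Via Clover: 7248000 × 0.2 × 0.13 × 0.06 × 0.12 = 1356.8256 kJ m⁻²
Total at Buzzard: 56.55636 + 9017.372 + 1356.8256 = 10430.75396 kJ m⁻²

10430.8 kJ m⁻²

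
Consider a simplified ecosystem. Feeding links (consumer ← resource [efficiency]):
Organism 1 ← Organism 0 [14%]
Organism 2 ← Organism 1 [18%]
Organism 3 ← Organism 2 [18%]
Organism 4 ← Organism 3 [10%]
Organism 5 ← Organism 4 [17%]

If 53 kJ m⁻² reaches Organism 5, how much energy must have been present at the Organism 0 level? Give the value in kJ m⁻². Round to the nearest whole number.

687312 kJ m⁻²

Cumulative transfer efficiency: 0.14 × 0.18 × 0.18 × 0.1 × 0.17 = 0.000077112
Organism 0 energy = 53 / 0.000077112 = 687312 kJ m⁻²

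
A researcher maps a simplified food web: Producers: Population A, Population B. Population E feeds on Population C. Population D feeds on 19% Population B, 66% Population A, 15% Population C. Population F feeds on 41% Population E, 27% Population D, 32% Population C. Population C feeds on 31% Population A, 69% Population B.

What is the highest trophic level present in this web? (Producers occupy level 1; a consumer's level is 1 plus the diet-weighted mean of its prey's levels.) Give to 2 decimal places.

3.45

Population C: 1 + (0.31×1 + 0.69×1) = 2
Population D: 1 + (0.19×1 + 0.66×1 + 0.15×2) = 2.15
Population E: 1 + 2 = 3
Population F: 1 + (0.41×3 + 0.27×2.15 + 0.32×2) = 3.4505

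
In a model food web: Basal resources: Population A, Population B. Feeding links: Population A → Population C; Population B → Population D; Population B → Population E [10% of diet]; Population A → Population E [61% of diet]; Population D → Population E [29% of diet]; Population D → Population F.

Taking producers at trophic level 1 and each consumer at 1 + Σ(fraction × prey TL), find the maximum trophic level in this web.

3

Population C: 1 + 1 = 2
Population D: 1 + 1 = 2
Population E: 1 + (0.1×1 + 0.61×1 + 0.29×2) = 2.29
Population F: 1 + 2 = 3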